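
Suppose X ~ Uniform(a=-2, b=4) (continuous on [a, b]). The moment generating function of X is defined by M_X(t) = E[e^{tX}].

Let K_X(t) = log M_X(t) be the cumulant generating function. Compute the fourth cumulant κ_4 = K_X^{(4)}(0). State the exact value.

M_X(t) = (e^(4*t) - e^(-2*t))/(6*t)
K_X(t) = log M_X(t) = -log(t) + log(e^(4*t) - e^(-2*t)) - log(6)

κ_4 = K^(4)(0) = -54/5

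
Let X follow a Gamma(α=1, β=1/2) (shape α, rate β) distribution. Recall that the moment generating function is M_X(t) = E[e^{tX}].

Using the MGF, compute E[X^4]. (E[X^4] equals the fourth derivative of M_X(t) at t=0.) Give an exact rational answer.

M_X(t) = 1/(2*(1/2 - t))
M^(4)(t) = -384/(32*t^5 - 80*t^4 + 80*t^3 - 40*t^2 + 10*t - 1)

E[X^4] = M^(4)(0) = 384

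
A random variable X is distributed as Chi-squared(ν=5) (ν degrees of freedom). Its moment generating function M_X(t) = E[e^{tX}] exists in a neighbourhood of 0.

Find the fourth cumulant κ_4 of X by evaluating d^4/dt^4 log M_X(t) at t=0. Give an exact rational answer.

κ_4 = K^(4)(0) = 240

M_X(t) = (1 - 2*t)^(-5/2)
K_X(t) = log M_X(t) = -5*log(1 - 2*t)/2
K^(4)(t) = 240/(16*t^4 - 32*t^3 + 24*t^2 - 8*t + 1)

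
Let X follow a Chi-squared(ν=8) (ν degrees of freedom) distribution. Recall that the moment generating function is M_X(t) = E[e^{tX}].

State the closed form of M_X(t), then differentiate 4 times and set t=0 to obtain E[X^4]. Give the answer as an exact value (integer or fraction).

E[X^4] = M′′′′(0) = 13440

M_X(t) = (1 - 2*t)^(-4)
M′(t) = -8/(32*t^5 - 80*t^4 + 80*t^3 - 40*t^2 + 10*t - 1)
M′′(t) = 80/(64*t^6 - 192*t^5 + 240*t^4 - 160*t^3 + 60*t^2 - 12*t + 1)
M′′′(t) = -960/(128*t^7 - 448*t^6 + 672*t^5 - 560*t^4 + 280*t^3 - 84*t^2 + 14*t - 1)
M′′′′(t) = 13440/(256*t^8 - 1024*t^7 + 1792*t^6 - 1792*t^5 + 1120*t^4 - 448*t^3 + 112*t^2 - 16*t + 1)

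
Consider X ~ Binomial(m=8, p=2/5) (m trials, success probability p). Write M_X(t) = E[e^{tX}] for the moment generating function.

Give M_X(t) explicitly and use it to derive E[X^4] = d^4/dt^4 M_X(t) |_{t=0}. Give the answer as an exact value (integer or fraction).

M_X(t) = (2*e^(t)/5 + 3/5)^8

E[X^4] = d^4M/dt^4 |_{t=0} = 29744/125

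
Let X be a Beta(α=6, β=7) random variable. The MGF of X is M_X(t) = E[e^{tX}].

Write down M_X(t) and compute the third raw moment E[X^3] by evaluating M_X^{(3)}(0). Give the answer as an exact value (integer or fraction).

M_X(t) = ₁F₁(6; 13; t)
M′(t) = 6*₁F₁(7; 14; t)/13
M′′(t) = 3*₁F₁(8; 15; t)/13
M′′′(t) = 8*₁F₁(9; 16; t)/65

E[X^3] = M′′′(0) = 8/65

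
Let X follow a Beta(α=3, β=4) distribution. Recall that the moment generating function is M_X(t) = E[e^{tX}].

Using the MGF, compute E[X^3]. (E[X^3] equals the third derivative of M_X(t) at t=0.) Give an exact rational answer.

M_X(t) = ₁F₁(3; 7; t)
D^3[M](t) = 5*₁F₁(6; 10; t)/42

E[X^3] = D^3[M](0) = 5/42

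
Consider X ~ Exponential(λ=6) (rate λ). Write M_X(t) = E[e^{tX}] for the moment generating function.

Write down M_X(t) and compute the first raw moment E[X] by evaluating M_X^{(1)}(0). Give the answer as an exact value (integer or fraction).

E[X] = D[M](0) = 1/6

M_X(t) = 6/(6 - t)
D[M](t) = 6/(t^2 - 12*t + 36)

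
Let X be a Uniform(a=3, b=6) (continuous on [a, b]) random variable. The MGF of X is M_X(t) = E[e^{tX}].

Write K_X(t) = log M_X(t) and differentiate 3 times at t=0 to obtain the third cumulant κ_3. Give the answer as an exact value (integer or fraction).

M_X(t) = (e^(6*t) - e^(3*t))/(3*t)
K_X(t) = log M_X(t) = -log(t) + log(e^(6*t) - e^(3*t)) - log(3)
dK/dt = (6*t*e^(3*t) - 3*t - e^(3*t) + 1)/(t*e^(3*t) - t)
d^2K/dt^2 = (-9*t^2*e^(3*t) + e^(6*t) - 2*e^(3*t) + 1)/(t^2*e^(6*t) - 2*t^2*e^(3*t) + t^2)
d^3K/dt^3 = (27*t^3*e^(6*t) + 27*t^3*e^(3*t) - 2*e^(9*t) + 6*e^(6*t) - 6*e^(3*t) + 2)/(t^3*e^(9*t) - 3*t^3*e^(6*t) + 3*t^3*e^(3*t) - t^3)

κ_3 = d^3K/dt^3 |_{t=0} = 0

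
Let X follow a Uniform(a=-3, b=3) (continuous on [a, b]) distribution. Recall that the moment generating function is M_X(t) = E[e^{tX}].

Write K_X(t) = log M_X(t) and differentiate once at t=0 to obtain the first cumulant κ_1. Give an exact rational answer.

M_X(t) = (e^(3*t) - e^(-3*t))/(6*t)
K_X(t) = log M_X(t) = -log(t) + log(e^(3*t) - e^(-3*t)) - log(6)
K′(t) = (3*t*e^(6*t) + 3*t - e^(6*t) + 1)/(t*e^(6*t) - t)

κ_1 = K′(0) = 0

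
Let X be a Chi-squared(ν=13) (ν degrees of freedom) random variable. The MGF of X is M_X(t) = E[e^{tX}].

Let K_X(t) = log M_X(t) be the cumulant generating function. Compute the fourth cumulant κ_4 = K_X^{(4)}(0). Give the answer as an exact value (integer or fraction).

M_X(t) = (1 - 2*t)^(-13/2)
K_X(t) = log M_X(t) = -13*log(1 - 2*t)/2
dK/dt = -13/(2*t - 1)
d^2K/dt^2 = 26/(4*t^2 - 4*t + 1)
d^3K/dt^3 = -104/(8*t^3 - 12*t^2 + 6*t - 1)
d^4K/dt^4 = 624/(16*t^4 - 32*t^3 + 24*t^2 - 8*t + 1)

κ_4 = d^4K/dt^4 |_{t=0} = 624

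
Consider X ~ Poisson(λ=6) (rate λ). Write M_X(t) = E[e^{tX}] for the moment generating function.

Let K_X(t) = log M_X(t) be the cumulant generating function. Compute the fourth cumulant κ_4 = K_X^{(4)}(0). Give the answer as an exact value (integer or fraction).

M_X(t) = e^(6*e^(t) - 6)
K_X(t) = log M_X(t) = 6*e^(t) - 6
K^(4)(t) = 6*e^(t)

κ_4 = K^(4)(0) = 6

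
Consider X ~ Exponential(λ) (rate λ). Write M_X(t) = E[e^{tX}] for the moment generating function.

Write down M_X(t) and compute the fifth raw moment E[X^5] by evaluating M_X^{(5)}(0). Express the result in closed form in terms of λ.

M_X(t) = λ/(λ - t)
M′(t) = λ/(λ^2 - 2*λ*t + t^2)
M′′(t) = -2*λ/(-λ^3 + 3*λ^2*t - 3*λ*t^2 + t^3)
M′′′(t) = 6*λ/(λ^4 - 4*λ^3*t + 6*λ^2*t^2 - 4*λ*t^3 + t^4)
M′′′′(t) = -24*λ/(-λ^5 + 5*λ^4*t - 10*λ^3*t^2 + 10*λ^2*t^3 - 5*λ*t^4 + t^5)
M′′′′′(t) = 120*λ/(λ^6 - 6*λ^5*t + 15*λ^4*t^2 - 20*λ^3*t^3 + 15*λ^2*t^4 - 6*λ*t^5 + t^6)

E[X^5] = M′′′′′(0) = 120/λ^5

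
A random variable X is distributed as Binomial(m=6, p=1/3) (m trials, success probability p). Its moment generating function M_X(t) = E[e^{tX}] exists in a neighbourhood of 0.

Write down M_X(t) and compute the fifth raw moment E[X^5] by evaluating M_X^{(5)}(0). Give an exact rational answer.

E[X^5] = M′′′′′(0) = 5684/27

M_X(t) = (e^(t)/3 + 2/3)^6
M′(t) = 2*e^(6*t)/243 + 20*e^(5*t)/243 + 80*e^(4*t)/243 + 160*e^(3*t)/243 + 160*e^(2*t)/243 + 64*e^(t)/243
M′′(t) = 4*e^(6*t)/81 + 100*e^(5*t)/243 + 320*e^(4*t)/243 + 160*e^(3*t)/81 + 320*e^(2*t)/243 + 64*e^(t)/243
M′′′(t) = 8*e^(6*t)/27 + 500*e^(5*t)/243 + 1280*e^(4*t)/243 + 160*e^(3*t)/27 + 640*e^(2*t)/243 + 64*e^(t)/243
M′′′′(t) = 16*e^(6*t)/9 + 2500*e^(5*t)/243 + 5120*e^(4*t)/243 + 160*e^(3*t)/9 + 1280*e^(2*t)/243 + 64*e^(t)/243
M′′′′′(t) = 32*e^(6*t)/3 + 12500*e^(5*t)/243 + 20480*e^(4*t)/243 + 160*e^(3*t)/3 + 2560*e^(2*t)/243 + 64*e^(t)/243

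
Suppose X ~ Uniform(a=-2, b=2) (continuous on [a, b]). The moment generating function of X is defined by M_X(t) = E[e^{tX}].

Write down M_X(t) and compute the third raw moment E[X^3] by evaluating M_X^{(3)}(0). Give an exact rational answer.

M_X(t) = (e^(2*t) - e^(-2*t))/(4*t)
M′(t) = (2*t*e^(4*t) + 2*t - e^(4*t) + 1)*e^(-2*t)/(4*t^2)
M′′(t) = (2*t^2*e^(4*t) - 2*t^2 - 2*t*e^(4*t) - 2*t + e^(4*t) - 1)*e^(-2*t)/(2*t^3)
M′′′(t) = (4*t^3*e^(4*t) + 4*t^3 - 6*t^2*e^(4*t) + 6*t^2 + 6*t*e^(4*t) + 6*t - 3*e^(4*t) + 3)*e^(-2*t)/(2*t^4)

E[X^3] = M′′′(0) = 0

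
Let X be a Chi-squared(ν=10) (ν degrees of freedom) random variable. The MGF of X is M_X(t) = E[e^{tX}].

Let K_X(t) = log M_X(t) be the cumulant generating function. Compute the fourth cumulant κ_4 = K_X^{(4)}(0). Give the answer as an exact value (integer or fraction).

κ_4 = D^4[K](0) = 480

M_X(t) = (1 - 2*t)^(-5)
K_X(t) = log M_X(t) = -5*log(1 - 2*t)
D^4[K](t) = 480/(16*t^4 - 32*t^3 + 24*t^2 - 8*t + 1)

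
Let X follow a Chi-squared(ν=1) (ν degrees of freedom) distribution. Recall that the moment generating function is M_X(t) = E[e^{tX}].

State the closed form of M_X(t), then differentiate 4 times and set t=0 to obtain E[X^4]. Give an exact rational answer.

M_X(t) = 1/√(1 - 2*t)
M^(4)(t) = 105/(16*t^4*√(1 - 2*t) - 32*t^3*√(1 - 2*t) + 24*t^2*√(1 - 2*t) - 8*t*√(1 - 2*t) + √(1 - 2*t))

E[X^4] = M^(4)(0) = 105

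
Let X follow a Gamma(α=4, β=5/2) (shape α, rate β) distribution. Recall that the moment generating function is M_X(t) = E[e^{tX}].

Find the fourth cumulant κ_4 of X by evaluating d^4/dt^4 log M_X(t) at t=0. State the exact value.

κ_4 = K^(4)(0) = 384/625

M_X(t) = 625/(16*(5/2 - t)^4)
K_X(t) = log M_X(t) = -4*log(5/2 - t) - 4*log(2) + 4*log(5)
K^(4)(t) = 384/(16*t^4 - 160*t^3 + 600*t^2 - 1000*t + 625)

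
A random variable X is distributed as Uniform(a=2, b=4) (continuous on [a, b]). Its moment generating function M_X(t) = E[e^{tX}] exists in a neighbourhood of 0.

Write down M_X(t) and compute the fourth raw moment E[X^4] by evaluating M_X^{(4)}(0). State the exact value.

M_X(t) = (e^(4*t) - e^(2*t))/(2*t)

E[X^4] = M^(4)(0) = 496/5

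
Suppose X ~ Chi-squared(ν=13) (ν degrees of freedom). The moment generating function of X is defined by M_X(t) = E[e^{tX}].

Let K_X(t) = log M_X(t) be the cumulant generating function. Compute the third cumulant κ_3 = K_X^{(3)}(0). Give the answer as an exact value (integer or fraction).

κ_3 = d^3K/dt^3 |_{t=0} = 104

M_X(t) = (1 - 2*t)^(-13/2)
K_X(t) = log M_X(t) = -13*log(1 - 2*t)/2
dK/dt = -13/(2*t - 1)
d^2K/dt^2 = 26/(4*t^2 - 4*t + 1)
d^3K/dt^3 = -104/(8*t^3 - 12*t^2 + 6*t - 1)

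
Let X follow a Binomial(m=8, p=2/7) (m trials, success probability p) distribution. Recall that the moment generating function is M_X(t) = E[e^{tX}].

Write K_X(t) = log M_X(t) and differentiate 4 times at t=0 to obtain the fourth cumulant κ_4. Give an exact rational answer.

M_X(t) = (2*e^(t)/7 + 5/7)^8
K_X(t) = log M_X(t) = 8*log(2*e^(t)/7 + 5/7)
dK/dt = 16*e^(t)/(2*e^(t) + 5)
d^2K/dt^2 = 80*e^(t)/(4*e^(2*t) + 20*e^(t) + 25)
d^3K/dt^3 = (-160*e^(2*t) + 400*e^(t))/(8*e^(3*t) + 60*e^(2*t) + 150*e^(t) + 125)
d^4K/dt^4 = (320*e^(3*t) - 3200*e^(2*t) + 2000*e^(t))/(16*e^(4*t) + 160*e^(3*t) + 600*e^(2*t) + 1000*e^(t) + 625)

κ_4 = d^4K/dt^4 |_{t=0} = -880/2401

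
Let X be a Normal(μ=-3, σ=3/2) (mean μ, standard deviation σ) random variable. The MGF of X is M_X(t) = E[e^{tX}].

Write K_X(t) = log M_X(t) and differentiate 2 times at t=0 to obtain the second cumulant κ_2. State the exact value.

κ_2 = D^2[K](0) = 9/4

M_X(t) = e^(9*t^2/8 - 3*t)
K_X(t) = log M_X(t) = 9*t^2/8 - 3*t
D^2[K](t) = 9/4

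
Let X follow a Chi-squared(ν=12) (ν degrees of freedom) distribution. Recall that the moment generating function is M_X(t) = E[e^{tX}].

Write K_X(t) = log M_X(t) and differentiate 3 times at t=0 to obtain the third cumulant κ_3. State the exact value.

κ_3 = K′′′(0) = 96

M_X(t) = (1 - 2*t)^(-6)
K_X(t) = log M_X(t) = -6*log(1 - 2*t)
K′(t) = -12/(2*t - 1)
K′′(t) = 24/(4*t^2 - 4*t + 1)
K′′′(t) = -96/(8*t^3 - 12*t^2 + 6*t - 1)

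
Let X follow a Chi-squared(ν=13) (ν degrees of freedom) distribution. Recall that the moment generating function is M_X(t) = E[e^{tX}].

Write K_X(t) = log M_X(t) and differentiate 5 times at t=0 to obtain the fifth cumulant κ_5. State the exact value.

κ_5 = d^5K/dt^5 |_{t=0} = 4992

M_X(t) = (1 - 2*t)^(-13/2)
K_X(t) = log M_X(t) = -13*log(1 - 2*t)/2
dK/dt = -13/(2*t - 1)
d^2K/dt^2 = 26/(4*t^2 - 4*t + 1)
d^3K/dt^3 = -104/(8*t^3 - 12*t^2 + 6*t - 1)
d^4K/dt^4 = 624/(16*t^4 - 32*t^3 + 24*t^2 - 8*t + 1)
d^5K/dt^5 = -4992/(32*t^5 - 80*t^4 + 80*t^3 - 40*t^2 + 10*t - 1)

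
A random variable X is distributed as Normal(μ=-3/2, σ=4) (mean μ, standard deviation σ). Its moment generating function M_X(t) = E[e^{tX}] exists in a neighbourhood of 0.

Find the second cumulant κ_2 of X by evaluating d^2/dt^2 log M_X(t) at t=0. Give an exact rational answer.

κ_2 = D^2[K](0) = 16

M_X(t) = e^(8*t^2 - 3*t/2)
K_X(t) = log M_X(t) = 8*t^2 - 3*t/2
D^2[K](t) = 16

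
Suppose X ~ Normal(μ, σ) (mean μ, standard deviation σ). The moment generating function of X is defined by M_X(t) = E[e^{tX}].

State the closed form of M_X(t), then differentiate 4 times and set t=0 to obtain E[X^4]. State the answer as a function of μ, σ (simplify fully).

E[X^4] = D^4[M](0) = μ^4 + 6*μ^2*σ^2 + 3*σ^4

M_X(t) = e^(μ*t + σ^2*t^2/2)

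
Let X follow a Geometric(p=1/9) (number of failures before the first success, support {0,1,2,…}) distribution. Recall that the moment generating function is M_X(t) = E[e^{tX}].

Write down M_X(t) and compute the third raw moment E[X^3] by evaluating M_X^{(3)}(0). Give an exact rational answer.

M_X(t) = 1/(9*(1 - 8*e^(t)/9))
dM/dt = 8*e^(t)/(64*e^(2*t) - 144*e^(t) + 81)
d^2M/dt^2 = (-64*e^(2*t) - 72*e^(t))/(512*e^(3*t) - 1728*e^(2*t) + 1944*e^(t) - 729)
d^3M/dt^3 = (512*e^(3*t) + 2304*e^(2*t) + 648*e^(t))/(4096*e^(4*t) - 18432*e^(3*t) + 31104*e^(2*t) - 23328*e^(t) + 6561)

E[X^3] = d^3M/dt^3 |_{t=0} = 3464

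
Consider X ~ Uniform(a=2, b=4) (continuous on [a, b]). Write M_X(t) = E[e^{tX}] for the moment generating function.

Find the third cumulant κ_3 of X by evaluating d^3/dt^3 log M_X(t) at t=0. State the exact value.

M_X(t) = (e^(4*t) - e^(2*t))/(2*t)
K_X(t) = log M_X(t) = -log(t) + log(e^(4*t) - e^(2*t)) - log(2)
D^3[K](t) = (8*t^3*e^(4*t) + 8*t^3*e^(2*t) - 2*e^(6*t) + 6*e^(4*t) - 6*e^(2*t) + 2)/(t^3*e^(6*t) - 3*t^3*e^(4*t) + 3*t^3*e^(2*t) - t^3)

κ_3 = D^3[K](0) = 0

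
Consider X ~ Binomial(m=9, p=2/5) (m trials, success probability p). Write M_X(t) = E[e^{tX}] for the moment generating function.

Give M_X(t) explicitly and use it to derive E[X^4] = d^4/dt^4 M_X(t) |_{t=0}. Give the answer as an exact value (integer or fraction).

M_X(t) = (2*e^(t)/5 + 3/5)^9

E[X^4] = M′′′′(0) = 221994/625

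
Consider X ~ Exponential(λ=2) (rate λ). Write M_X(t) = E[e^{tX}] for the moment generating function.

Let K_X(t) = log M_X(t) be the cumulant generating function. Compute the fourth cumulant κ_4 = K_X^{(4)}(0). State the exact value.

M_X(t) = 2/(2 - t)
K_X(t) = log M_X(t) = -log(2 - t) + log(2)
D^4[K](t) = 6/(t^4 - 8*t^3 + 24*t^2 - 32*t + 16)

κ_4 = D^4[K](0) = 3/8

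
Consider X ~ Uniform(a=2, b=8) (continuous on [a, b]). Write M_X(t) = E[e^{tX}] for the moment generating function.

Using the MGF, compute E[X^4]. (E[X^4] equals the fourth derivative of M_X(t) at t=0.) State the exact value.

E[X^4] = D^4[M](0) = 5456/5

M_X(t) = (e^(8*t) - e^(2*t))/(6*t)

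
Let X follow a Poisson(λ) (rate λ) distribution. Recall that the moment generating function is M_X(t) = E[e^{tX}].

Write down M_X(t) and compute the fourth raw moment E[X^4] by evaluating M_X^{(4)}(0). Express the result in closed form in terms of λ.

M_X(t) = e^(λ*(e^(t) - 1))
D^4[M](t) = (λ^4*e^(4*t)*e^(λ*e^(t)) + 6*λ^3*e^(3*t)*e^(λ*e^(t)) + 7*λ^2*e^(2*t)*e^(λ*e^(t)) + λ*e^(t)*e^(λ*e^(t)))*e^(-λ)

E[X^4] = D^4[M](0) = λ*(λ^3 + 6*λ^2 + 7*λ + 1)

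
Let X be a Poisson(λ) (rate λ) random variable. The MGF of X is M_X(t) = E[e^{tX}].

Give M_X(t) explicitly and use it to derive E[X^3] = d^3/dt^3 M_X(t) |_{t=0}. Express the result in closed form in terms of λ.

M_X(t) = e^(λ*(e^(t) - 1))
dM/dt = λ*e^(-λ)*e^(t)*e^(λ*e^(t))
d^2M/dt^2 = (λ^2*e^(2*t)*e^(λ*e^(t)) + λ*e^(t)*e^(λ*e^(t)))*e^(-λ)
d^3M/dt^3 = (λ^3*e^(3*t)*e^(λ*e^(t)) + 3*λ^2*e^(2*t)*e^(λ*e^(t)) + λ*e^(t)*e^(λ*e^(t)))*e^(-λ)

E[X^3] = d^3M/dt^3 |_{t=0} = λ*(λ^2 + 3*λ + 1)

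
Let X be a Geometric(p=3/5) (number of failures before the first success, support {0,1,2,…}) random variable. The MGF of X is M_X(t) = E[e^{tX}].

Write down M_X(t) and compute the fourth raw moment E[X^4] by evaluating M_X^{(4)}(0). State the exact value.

M_X(t) = 3/(5*(1 - 2*e^(t)/5))
M′(t) = 6*e^(t)/(4*e^(2*t) - 20*e^(t) + 25)
M′′(t) = (-12*e^(2*t) - 30*e^(t))/(8*e^(3*t) - 60*e^(2*t) + 150*e^(t) - 125)
M′′′(t) = (24*e^(3*t) + 240*e^(2*t) + 150*e^(t))/(16*e^(4*t) - 160*e^(3*t) + 600*e^(2*t) - 1000*e^(t) + 625)
M′′′′(t) = (-48*e^(4*t) - 1320*e^(3*t) - 3300*e^(2*t) - 750*e^(t))/(32*e^(5*t) - 400*e^(4*t) + 2000*e^(3*t) - 5000*e^(2*t) + 6250*e^(t) - 3125)

E[X^4] = M′′′′(0) = 602/27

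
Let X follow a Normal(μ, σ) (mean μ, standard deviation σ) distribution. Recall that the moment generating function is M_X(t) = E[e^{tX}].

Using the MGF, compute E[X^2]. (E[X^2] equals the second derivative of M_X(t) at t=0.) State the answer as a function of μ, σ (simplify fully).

E[X^2] = M^(2)(0) = μ^2 + σ^2

M_X(t) = e^(μ*t + σ^2*t^2/2)
M^(2)(t) = μ^2*e^(μ*t)*e^(σ^2*t^2/2) + 2*μ*σ^2*t*e^(μ*t)*e^(σ^2*t^2/2) + σ^4*t^2*e^(μ*t)*e^(σ^2*t^2/2) + σ^2*e^(μ*t)*e^(σ^2*t^2/2)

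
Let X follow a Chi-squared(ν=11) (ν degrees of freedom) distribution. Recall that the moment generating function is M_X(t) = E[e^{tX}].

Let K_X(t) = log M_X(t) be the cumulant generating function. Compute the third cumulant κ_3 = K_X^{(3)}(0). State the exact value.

κ_3 = K′′′(0) = 88

M_X(t) = (1 - 2*t)^(-11/2)
K_X(t) = log M_X(t) = -11*log(1 - 2*t)/2
K′(t) = -11/(2*t - 1)
K′′(t) = 22/(4*t^2 - 4*t + 1)
K′′′(t) = -88/(8*t^3 - 12*t^2 + 6*t - 1)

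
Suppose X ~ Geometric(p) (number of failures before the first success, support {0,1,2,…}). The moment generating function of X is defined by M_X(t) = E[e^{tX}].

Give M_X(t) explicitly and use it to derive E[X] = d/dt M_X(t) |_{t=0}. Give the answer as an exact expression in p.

E[X] = M^(1)(0) = (1 - p)/p

M_X(t) = p/(-(1 - p)*e^(t) + 1)
M^(1)(t) = (-p^2*e^(t) + p*e^(t))/(p^2*e^(2*t) - 2*p*e^(2*t) + 2*p*e^(t) + e^(2*t) - 2*e^(t) + 1)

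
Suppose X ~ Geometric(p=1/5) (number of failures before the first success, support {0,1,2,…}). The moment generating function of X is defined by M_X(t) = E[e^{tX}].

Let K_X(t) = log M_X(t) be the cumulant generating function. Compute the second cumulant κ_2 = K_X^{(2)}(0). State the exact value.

κ_2 = d^2K/dt^2 |_{t=0} = 20

M_X(t) = 1/(5*(1 - 4*e^(t)/5))
K_X(t) = log M_X(t) = -log(1 - 4*e^(t)/5) - log(5)
dK/dt = -4*e^(t)/(4*e^(t) - 5)
d^2K/dt^2 = 20*e^(t)/(16*e^(2*t) - 40*e^(t) + 25)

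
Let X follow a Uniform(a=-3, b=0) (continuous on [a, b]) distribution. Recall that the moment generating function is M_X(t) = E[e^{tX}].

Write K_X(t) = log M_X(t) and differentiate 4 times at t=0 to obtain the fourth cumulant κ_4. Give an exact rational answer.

κ_4 = K^(4)(0) = -27/40

M_X(t) = (1 - e^(-3*t))/(3*t)
K_X(t) = log M_X(t) = -log(t) + log(1 - e^(-3*t)) - log(3)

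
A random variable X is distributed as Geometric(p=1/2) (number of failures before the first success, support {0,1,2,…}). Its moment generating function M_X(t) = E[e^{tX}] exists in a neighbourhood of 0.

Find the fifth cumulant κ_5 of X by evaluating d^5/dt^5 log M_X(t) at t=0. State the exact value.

M_X(t) = 1/(2*(1 - e^(t)/2))
K_X(t) = log M_X(t) = -log(1 - e^(t)/2) - log(2)
D^5[K](t) = (-2*e^(4*t) - 44*e^(3*t) - 88*e^(2*t) - 16*e^(t))/(e^(5*t) - 10*e^(4*t) + 40*e^(3*t) - 80*e^(2*t) + 80*e^(t) - 32)

κ_5 = D^5[K](0) = 150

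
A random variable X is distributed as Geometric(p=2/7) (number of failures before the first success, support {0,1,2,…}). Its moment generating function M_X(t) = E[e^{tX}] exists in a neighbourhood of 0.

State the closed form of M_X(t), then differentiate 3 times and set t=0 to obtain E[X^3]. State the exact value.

M_X(t) = 2/(7*(1 - 5*e^(t)/7))
M′(t) = 10*e^(t)/(25*e^(2*t) - 70*e^(t) + 49)
M′′(t) = (-50*e^(2*t) - 70*e^(t))/(125*e^(3*t) - 525*e^(2*t) + 735*e^(t) - 343)
M′′′(t) = (250*e^(3*t) + 1400*e^(2*t) + 490*e^(t))/(625*e^(4*t) - 3500*e^(3*t) + 7350*e^(2*t) - 6860*e^(t) + 2401)

E[X^3] = M′′′(0) = 535/4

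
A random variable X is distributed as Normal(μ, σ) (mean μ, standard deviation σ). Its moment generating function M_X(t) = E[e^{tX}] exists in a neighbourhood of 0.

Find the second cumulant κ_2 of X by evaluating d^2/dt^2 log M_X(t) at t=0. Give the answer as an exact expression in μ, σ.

κ_2 = K^(2)(0) = σ^2

M_X(t) = e^(μ*t + σ^2*t^2/2)
K_X(t) = log M_X(t) = μ*t + σ^2*t^2/2
K^(2)(t) = σ^2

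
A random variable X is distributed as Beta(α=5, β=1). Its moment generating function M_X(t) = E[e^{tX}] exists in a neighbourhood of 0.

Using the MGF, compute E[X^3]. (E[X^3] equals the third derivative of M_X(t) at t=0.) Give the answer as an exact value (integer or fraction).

E[X^3] = M^(3)(0) = 5/8

M_X(t) = ₁F₁(5; 6; t)
M^(3)(t) = 5*₁F₁(8; 9; t)/8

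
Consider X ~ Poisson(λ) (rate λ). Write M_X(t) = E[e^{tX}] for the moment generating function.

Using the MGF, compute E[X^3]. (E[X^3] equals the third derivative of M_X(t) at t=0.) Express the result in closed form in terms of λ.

E[X^3] = D^3[M](0) = λ*(λ^2 + 3*λ + 1)

M_X(t) = e^(λ*(e^(t) - 1))
D^3[M](t) = (λ^3*e^(3*t)*e^(λ*e^(t)) + 3*λ^2*e^(2*t)*e^(λ*e^(t)) + λ*e^(t)*e^(λ*e^(t)))*e^(-λ)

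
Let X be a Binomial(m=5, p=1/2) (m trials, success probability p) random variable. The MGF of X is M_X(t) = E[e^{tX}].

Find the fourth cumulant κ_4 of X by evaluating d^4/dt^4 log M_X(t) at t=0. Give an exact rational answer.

M_X(t) = (e^(t)/2 + 1/2)^5
K_X(t) = log M_X(t) = 5*log(e^(t)/2 + 1/2)
K′(t) = 5*e^(t)/(e^(t) + 1)
K′′(t) = 5*e^(t)/(e^(2*t) + 2*e^(t) + 1)
K′′′(t) = (-5*e^(2*t) + 5*e^(t))/(e^(3*t) + 3*e^(2*t) + 3*e^(t) + 1)
K′′′′(t) = (5*e^(3*t) - 20*e^(2*t) + 5*e^(t))/(e^(4*t) + 4*e^(3*t) + 6*e^(2*t) + 4*e^(t) + 1)

κ_4 = K′′′′(0) = -5/8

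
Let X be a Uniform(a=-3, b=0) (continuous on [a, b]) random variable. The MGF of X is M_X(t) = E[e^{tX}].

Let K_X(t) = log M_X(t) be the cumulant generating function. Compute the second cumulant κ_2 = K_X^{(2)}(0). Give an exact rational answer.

M_X(t) = (1 - e^(-3*t))/(3*t)
K_X(t) = log M_X(t) = -log(t) + log(1 - e^(-3*t)) - log(3)
D^2[K](t) = (-9*t^2*e^(3*t) + e^(6*t) - 2*e^(3*t) + 1)/(t^2*e^(6*t) - 2*t^2*e^(3*t) + t^2)

κ_2 = D^2[K](0) = 3/4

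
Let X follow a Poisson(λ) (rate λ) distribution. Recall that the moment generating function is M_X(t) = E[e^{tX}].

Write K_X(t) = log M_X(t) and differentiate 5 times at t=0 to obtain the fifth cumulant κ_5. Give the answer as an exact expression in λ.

κ_5 = K^(5)(0) = λ

M_X(t) = e^(λ*(e^(t) - 1))
K_X(t) = log M_X(t) = λ*(e^(t) - 1)
K^(5)(t) = λ*e^(t)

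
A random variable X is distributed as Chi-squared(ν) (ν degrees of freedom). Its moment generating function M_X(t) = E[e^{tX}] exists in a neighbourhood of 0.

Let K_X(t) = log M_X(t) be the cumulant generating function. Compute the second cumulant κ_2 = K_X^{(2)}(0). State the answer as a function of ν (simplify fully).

κ_2 = D^2[K](0) = 2*ν

M_X(t) = (1 - 2*t)^(-ν/2)
K_X(t) = log M_X(t) = -ν*log(1 - 2*t)/2
D^2[K](t) = 2*ν/(4*t^2 - 4*t + 1)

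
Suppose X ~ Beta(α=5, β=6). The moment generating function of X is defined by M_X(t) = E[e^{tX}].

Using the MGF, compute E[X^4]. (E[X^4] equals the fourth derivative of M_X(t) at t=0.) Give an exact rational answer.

M_X(t) = ₁F₁(5; 11; t)
D^4[M](t) = 10*₁F₁(9; 15; t)/143

E[X^4] = D^4[M](0) = 10/143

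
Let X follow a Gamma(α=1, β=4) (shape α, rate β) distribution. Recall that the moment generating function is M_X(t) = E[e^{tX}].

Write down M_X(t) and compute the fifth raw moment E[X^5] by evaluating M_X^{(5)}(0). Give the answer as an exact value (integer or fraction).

E[X^5] = M′′′′′(0) = 15/128

M_X(t) = 4/(4 - t)
M′(t) = 4/(t^2 - 8*t + 16)
M′′(t) = -8/(t^3 - 12*t^2 + 48*t - 64)
M′′′(t) = 24/(t^4 - 16*t^3 + 96*t^2 - 256*t + 256)
M′′′′(t) = -96/(t^5 - 20*t^4 + 160*t^3 - 640*t^2 + 1280*t - 1024)
M′′′′′(t) = 480/(t^6 - 24*t^5 + 240*t^4 - 1280*t^3 + 3840*t^2 - 6144*t + 4096)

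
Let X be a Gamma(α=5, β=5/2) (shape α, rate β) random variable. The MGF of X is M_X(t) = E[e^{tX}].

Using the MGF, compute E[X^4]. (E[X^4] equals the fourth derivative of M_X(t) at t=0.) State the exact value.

E[X^4] = D^4[M](0) = 5376/125

M_X(t) = 3125/(32*(5/2 - t)^5)
D^4[M](t) = -84000000/(512*t^9 - 11520*t^8 + 115200*t^7 - 672000*t^6 + 2520000*t^5 - 6300000*t^4 + 10500000*t^3 - 11250000*t^2 + 7031250*t - 1953125)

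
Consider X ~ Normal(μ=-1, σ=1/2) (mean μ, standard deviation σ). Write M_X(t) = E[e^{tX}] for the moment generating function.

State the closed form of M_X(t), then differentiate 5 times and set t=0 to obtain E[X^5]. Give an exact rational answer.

E[X^5] = M′′′′′(0) = -71/16

M_X(t) = e^(t^2/8 - t)
M′(t) = t*e^(-t)*e^(t^2/8)/4 - e^(-t)*e^(t^2/8)
M′′(t) = (t^2*e^(t^2/8) - 8*t*e^(t^2/8) + 20*e^(t^2/8))*e^(-t)/16
M′′′(t) = (t^3*e^(t^2/8) - 12*t^2*e^(t^2/8) + 60*t*e^(t^2/8) - 112*e^(t^2/8))*e^(-t)/64
M′′′′(t) = (t^4*e^(t^2/8) - 16*t^3*e^(t^2/8) + 120*t^2*e^(t^2/8) - 448*t*e^(t^2/8) + 688*e^(t^2/8))*e^(-t)/256
M′′′′′(t) = (t^5*e^(t^2/8) - 20*t^4*e^(t^2/8) + 200*t^3*e^(t^2/8) - 1120*t^2*e^(t^2/8) + 3440*t*e^(t^2/8) - 4544*e^(t^2/8))*e^(-t)/1024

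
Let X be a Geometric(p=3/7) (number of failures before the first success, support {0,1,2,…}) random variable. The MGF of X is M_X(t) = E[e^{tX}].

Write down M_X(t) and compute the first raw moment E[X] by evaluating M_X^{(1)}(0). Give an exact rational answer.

E[X] = D[M](0) = 4/3

M_X(t) = 3/(7*(1 - 4*e^(t)/7))
D[M](t) = 12*e^(t)/(16*e^(2*t) - 56*e^(t) + 49)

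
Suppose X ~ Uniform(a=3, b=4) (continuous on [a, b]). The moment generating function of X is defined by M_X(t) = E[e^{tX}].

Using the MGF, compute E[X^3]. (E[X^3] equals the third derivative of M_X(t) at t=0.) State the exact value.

M_X(t) = (e^(4*t) - e^(3*t))/t
D^3[M](t) = (64*t^3*e^(4*t) - 27*t^3*e^(3*t) - 48*t^2*e^(4*t) + 27*t^2*e^(3*t) + 24*t*e^(4*t) - 18*t*e^(3*t) - 6*e^(4*t) + 6*e^(3*t))/t^4

E[X^3] = D^3[M](0) = 175/4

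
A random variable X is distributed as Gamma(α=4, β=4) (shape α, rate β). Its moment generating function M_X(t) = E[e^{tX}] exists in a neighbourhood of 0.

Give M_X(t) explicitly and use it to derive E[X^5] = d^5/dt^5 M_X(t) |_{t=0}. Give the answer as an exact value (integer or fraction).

E[X^5] = d^5M/dt^5 |_{t=0} = 105/16

M_X(t) = 256/(4 - t)^4
dM/dt = -1024/(t^5 - 20*t^4 + 160*t^3 - 640*t^2 + 1280*t - 1024)
d^2M/dt^2 = 5120/(t^6 - 24*t^5 + 240*t^4 - 1280*t^3 + 3840*t^2 - 6144*t + 4096)
d^3M/dt^3 = -30720/(t^7 - 28*t^6 + 336*t^5 - 2240*t^4 + 8960*t^3 - 21504*t^2 + 28672*t - 16384)
d^4M/dt^4 = 215040/(t^8 - 32*t^7 + 448*t^6 - 3584*t^5 + 17920*t^4 - 57344*t^3 + 114688*t^2 - 131072*t + 65536)
d^5M/dt^5 = -1720320/(t^9 - 36*t^8 + 576*t^7 - 5376*t^6 + 32256*t^5 - 129024*t^4 + 344064*t^3 - 589824*t^2 + 589824*t - 262144)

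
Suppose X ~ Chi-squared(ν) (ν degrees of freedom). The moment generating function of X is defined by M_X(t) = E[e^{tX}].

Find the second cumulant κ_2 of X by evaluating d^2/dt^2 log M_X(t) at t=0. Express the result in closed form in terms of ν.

M_X(t) = (1 - 2*t)^(-ν/2)
K_X(t) = log M_X(t) = -ν*log(1 - 2*t)/2
K^(2)(t) = 2*ν/(4*t^2 - 4*t + 1)

κ_2 = K^(2)(0) = 2*ν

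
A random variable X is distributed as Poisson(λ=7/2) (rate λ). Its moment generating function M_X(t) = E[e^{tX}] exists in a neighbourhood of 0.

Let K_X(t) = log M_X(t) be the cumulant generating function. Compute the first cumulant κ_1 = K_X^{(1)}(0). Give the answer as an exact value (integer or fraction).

M_X(t) = e^(7*e^(t)/2 - 7/2)
K_X(t) = log M_X(t) = 7*e^(t)/2 - 7/2
D[K](t) = 7*e^(t)/2

κ_1 = D[K](0) = 7/2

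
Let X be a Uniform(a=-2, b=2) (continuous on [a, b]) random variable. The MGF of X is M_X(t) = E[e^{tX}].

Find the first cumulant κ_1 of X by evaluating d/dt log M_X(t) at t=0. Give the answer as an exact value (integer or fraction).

κ_1 = K′(0) = 0

M_X(t) = (e^(2*t) - e^(-2*t))/(4*t)
K_X(t) = log M_X(t) = -log(t) + log(e^(2*t) - e^(-2*t)) - 2*log(2)
K′(t) = (2*t*e^(4*t) + 2*t - e^(4*t) + 1)/(t*e^(4*t) - t)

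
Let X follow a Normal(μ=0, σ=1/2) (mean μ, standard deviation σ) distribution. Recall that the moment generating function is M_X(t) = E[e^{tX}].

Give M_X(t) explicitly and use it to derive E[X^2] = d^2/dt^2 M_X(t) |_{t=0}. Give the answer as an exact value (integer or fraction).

E[X^2] = D^2[M](0) = 1/4

M_X(t) = e^(t^2/8)
D^2[M](t) = t^2*e^(t^2/8)/16 + e^(t^2/8)/4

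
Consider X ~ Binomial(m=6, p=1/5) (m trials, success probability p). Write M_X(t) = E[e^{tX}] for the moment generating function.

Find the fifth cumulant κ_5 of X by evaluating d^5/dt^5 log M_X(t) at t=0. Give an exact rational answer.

M_X(t) = (e^(t)/5 + 4/5)^6
K_X(t) = log M_X(t) = 6*log(e^(t)/5 + 4/5)
K^(5)(t) = (-24*e^(4*t) + 1056*e^(3*t) - 4224*e^(2*t) + 1536*e^(t))/(e^(5*t) + 20*e^(4*t) + 160*e^(3*t) + 640*e^(2*t) + 1280*e^(t) + 1024)

κ_5 = K^(5)(0) = -1656/3125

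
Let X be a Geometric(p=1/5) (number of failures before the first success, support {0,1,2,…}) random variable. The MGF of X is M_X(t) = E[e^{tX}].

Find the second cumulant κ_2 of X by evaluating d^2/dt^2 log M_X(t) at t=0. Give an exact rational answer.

M_X(t) = 1/(5*(1 - 4*e^(t)/5))
K_X(t) = log M_X(t) = -log(1 - 4*e^(t)/5) - log(5)
K^(2)(t) = 20*e^(t)/(16*e^(2*t) - 40*e^(t) + 25)

κ_2 = K^(2)(0) = 20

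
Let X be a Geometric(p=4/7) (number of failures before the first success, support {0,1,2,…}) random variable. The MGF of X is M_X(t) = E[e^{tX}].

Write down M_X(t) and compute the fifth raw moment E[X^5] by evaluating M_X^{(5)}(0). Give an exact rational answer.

E[X^5] = D^5[M](0) = 23721/128

M_X(t) = 4/(7*(1 - 3*e^(t)/7))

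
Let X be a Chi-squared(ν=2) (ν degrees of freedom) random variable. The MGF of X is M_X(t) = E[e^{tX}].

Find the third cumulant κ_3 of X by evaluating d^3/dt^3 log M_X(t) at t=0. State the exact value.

M_X(t) = 1/(1 - 2*t)
K_X(t) = log M_X(t) = -log(1 - 2*t)
K^(3)(t) = -16/(8*t^3 - 12*t^2 + 6*t - 1)

κ_3 = K^(3)(0) = 16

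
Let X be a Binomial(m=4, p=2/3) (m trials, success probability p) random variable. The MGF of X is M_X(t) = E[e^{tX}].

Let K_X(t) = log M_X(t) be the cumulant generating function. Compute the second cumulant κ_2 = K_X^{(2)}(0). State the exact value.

M_X(t) = (2*e^(t)/3 + 1/3)^4
K_X(t) = log M_X(t) = 4*log(2*e^(t)/3 + 1/3)
D^2[K](t) = 8*e^(t)/(4*e^(2*t) + 4*e^(t) + 1)

κ_2 = D^2[K](0) = 8/9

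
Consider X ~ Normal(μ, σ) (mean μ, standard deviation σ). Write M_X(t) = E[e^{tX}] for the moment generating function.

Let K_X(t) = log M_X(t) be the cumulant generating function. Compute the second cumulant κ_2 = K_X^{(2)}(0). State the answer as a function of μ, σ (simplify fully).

κ_2 = K′′(0) = σ^2

M_X(t) = e^(μ*t + σ^2*t^2/2)
K_X(t) = log M_X(t) = μ*t + σ^2*t^2/2
K′(t) = μ + σ^2*t
K′′(t) = σ^2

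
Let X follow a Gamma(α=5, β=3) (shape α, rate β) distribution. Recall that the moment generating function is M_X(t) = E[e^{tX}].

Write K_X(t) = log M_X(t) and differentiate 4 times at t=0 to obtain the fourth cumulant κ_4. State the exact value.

M_X(t) = 243/(3 - t)^5
K_X(t) = log M_X(t) = -5*log(3 - t) + 5*log(3)
dK/dt = -5/(t - 3)
d^2K/dt^2 = 5/(t^2 - 6*t + 9)
d^3K/dt^3 = -10/(t^3 - 9*t^2 + 27*t - 27)
d^4K/dt^4 = 30/(t^4 - 12*t^3 + 54*t^2 - 108*t + 81)

κ_4 = d^4K/dt^4 |_{t=0} = 10/27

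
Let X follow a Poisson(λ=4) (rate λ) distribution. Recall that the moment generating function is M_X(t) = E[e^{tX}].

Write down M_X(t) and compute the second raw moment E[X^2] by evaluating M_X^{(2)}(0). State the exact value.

E[X^2] = D^2[M](0) = 20

M_X(t) = e^(4*e^(t) - 4)
D^2[M](t) = (16*e^(2*t)*e^(4*e^(t)) + 4*e^(t)*e^(4*e^(t)))*e^(-4)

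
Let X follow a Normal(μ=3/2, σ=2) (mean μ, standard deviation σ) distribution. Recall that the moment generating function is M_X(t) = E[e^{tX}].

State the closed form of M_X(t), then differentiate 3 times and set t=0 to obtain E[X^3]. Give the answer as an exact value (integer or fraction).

M_X(t) = e^(2*t^2 + 3*t/2)
D^3[M](t) = 64*t^3*e^(3*t/2)*e^(2*t^2) + 72*t^2*e^(3*t/2)*e^(2*t^2) + 75*t*e^(3*t/2)*e^(2*t^2) + 171*e^(3*t/2)*e^(2*t^2)/8

E[X^3] = D^3[M](0) = 171/8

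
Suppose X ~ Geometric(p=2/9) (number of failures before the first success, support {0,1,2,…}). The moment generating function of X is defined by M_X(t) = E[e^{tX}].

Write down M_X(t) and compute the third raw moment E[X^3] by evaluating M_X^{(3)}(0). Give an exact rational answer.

M_X(t) = 2/(9*(1 - 7*e^(t)/9))
M^(3)(t) = (686*e^(3*t) + 3528*e^(2*t) + 1134*e^(t))/(2401*e^(4*t) - 12348*e^(3*t) + 23814*e^(2*t) - 20412*e^(t) + 6561)

E[X^3] = M^(3)(0) = 1337/4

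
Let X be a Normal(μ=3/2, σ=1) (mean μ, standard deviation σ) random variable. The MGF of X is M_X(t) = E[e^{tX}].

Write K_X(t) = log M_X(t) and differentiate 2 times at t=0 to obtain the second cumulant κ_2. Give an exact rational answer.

M_X(t) = e^(t^2/2 + 3*t/2)
K_X(t) = log M_X(t) = t^2/2 + 3*t/2
K^(2)(t) = 1

κ_2 = K^(2)(0) = 1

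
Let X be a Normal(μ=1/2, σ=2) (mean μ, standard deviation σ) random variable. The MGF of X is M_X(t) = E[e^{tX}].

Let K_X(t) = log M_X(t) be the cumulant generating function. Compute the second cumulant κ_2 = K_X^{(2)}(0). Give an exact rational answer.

M_X(t) = e^(2*t^2 + t/2)
K_X(t) = log M_X(t) = 2*t^2 + t/2
dK/dt = 4*t + 1/2
d^2K/dt^2 = 4

κ_2 = d^2K/dt^2 |_{t=0} = 4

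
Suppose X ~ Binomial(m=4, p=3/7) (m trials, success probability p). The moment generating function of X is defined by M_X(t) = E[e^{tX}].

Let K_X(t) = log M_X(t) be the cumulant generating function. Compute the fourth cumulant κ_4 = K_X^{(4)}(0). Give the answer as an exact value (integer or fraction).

κ_4 = K′′′′(0) = -1104/2401

M_X(t) = (3*e^(t)/7 + 4/7)^4
K_X(t) = log M_X(t) = 4*log(3*e^(t)/7 + 4/7)
K′(t) = 12*e^(t)/(3*e^(t) + 4)
K′′(t) = 48*e^(t)/(9*e^(2*t) + 24*e^(t) + 16)
K′′′(t) = (-144*e^(2*t) + 192*e^(t))/(27*e^(3*t) + 108*e^(2*t) + 144*e^(t) + 64)
K′′′′(t) = (432*e^(3*t) - 2304*e^(2*t) + 768*e^(t))/(81*e^(4*t) + 432*e^(3*t) + 864*e^(2*t) + 768*e^(t) + 256)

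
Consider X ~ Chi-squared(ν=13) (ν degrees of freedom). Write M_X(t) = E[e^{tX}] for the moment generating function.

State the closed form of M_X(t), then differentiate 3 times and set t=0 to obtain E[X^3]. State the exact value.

E[X^3] = M′′′(0) = 3315

M_X(t) = (1 - 2*t)^(-13/2)
M′(t) = -13/(128*t^7*√(1 - 2*t) - 448*t^6*√(1 - 2*t) + 672*t^5*√(1 - 2*t) - 560*t^4*√(1 - 2*t) + 280*t^3*√(1 - 2*t) - 84*t^2*√(1 - 2*t) + 14*t*√(1 - 2*t) - √(1 - 2*t))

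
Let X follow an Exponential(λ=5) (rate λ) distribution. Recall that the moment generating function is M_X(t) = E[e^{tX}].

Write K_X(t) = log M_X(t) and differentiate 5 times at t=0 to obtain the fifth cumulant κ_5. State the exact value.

κ_5 = K′′′′′(0) = 24/3125

M_X(t) = 5/(5 - t)
K_X(t) = log M_X(t) = -log(5 - t) + log(5)
K′(t) = -1/(t - 5)
K′′(t) = 1/(t^2 - 10*t + 25)
K′′′(t) = -2/(t^3 - 15*t^2 + 75*t - 125)
K′′′′(t) = 6/(t^4 - 20*t^3 + 150*t^2 - 500*t + 625)
K′′′′′(t) = -24/(t^5 - 25*t^4 + 250*t^3 - 1250*t^2 + 3125*t - 3125)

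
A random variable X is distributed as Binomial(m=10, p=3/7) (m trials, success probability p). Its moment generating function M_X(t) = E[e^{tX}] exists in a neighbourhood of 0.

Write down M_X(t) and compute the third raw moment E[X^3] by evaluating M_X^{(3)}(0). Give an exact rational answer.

E[X^3] = M′′′(0) = 37920/343

M_X(t) = (3*e^(t)/7 + 4/7)^10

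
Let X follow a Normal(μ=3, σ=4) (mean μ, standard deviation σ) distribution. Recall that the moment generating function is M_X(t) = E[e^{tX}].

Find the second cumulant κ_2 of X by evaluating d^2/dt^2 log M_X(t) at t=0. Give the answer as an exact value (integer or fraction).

M_X(t) = e^(8*t^2 + 3*t)
K_X(t) = log M_X(t) = 8*t^2 + 3*t
D^2[K](t) = 16

κ_2 = D^2[K](0) = 16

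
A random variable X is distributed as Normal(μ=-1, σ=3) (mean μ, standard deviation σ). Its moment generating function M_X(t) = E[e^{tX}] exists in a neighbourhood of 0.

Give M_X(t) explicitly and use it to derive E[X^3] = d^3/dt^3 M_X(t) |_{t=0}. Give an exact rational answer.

M_X(t) = e^(9*t^2/2 - t)
M′(t) = 9*t*e^(-t)*e^(9*t^2/2) - e^(-t)*e^(9*t^2/2)
M′′(t) = (81*t^2*e^(9*t^2/2) - 18*t*e^(9*t^2/2) + 10*e^(9*t^2/2))*e^(-t)
M′′′(t) = (729*t^3*e^(9*t^2/2) - 243*t^2*e^(9*t^2/2) + 270*t*e^(9*t^2/2) - 28*e^(9*t^2/2))*e^(-t)

E[X^3] = M′′′(0) = -28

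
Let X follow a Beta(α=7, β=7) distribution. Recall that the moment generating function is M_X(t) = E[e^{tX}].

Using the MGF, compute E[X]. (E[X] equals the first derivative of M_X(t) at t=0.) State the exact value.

E[X] = D[M](0) = 1/2

M_X(t) = ₁F₁(7; 14; t)
D[M](t) = ₁F₁(8; 15; t)/2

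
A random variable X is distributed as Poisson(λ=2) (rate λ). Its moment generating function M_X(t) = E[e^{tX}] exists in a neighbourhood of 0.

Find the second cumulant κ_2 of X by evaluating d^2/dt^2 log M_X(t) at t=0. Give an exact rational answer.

κ_2 = D^2[K](0) = 2

M_X(t) = e^(2*e^(t) - 2)
K_X(t) = log M_X(t) = 2*e^(t) - 2
D^2[K](t) = 2*e^(t)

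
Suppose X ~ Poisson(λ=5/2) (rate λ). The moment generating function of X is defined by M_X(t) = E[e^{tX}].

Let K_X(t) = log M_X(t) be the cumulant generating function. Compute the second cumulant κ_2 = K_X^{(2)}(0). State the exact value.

M_X(t) = e^(5*e^(t)/2 - 5/2)
K_X(t) = log M_X(t) = 5*e^(t)/2 - 5/2
D^2[K](t) = 5*e^(t)/2

κ_2 = D^2[K](0) = 5/2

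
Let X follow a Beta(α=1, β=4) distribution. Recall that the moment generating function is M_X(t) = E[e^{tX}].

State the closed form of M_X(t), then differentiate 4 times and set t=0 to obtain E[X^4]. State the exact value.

E[X^4] = d^4M/dt^4 |_{t=0} = 1/70

M_X(t) = ₁F₁(1; 5; t)
dM/dt = ₁F₁(2; 6; t)/5
d^2M/dt^2 = ₁F₁(3; 7; t)/15
d^3M/dt^3 = ₁F₁(4; 8; t)/35
d^4M/dt^4 = ₁F₁(5; 9; t)/70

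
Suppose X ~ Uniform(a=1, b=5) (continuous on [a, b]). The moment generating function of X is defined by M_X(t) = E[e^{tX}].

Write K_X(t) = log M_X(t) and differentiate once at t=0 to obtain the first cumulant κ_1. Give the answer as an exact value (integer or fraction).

M_X(t) = (e^(5*t) - e^(t))/(4*t)
K_X(t) = log M_X(t) = -log(t) + log(e^(5*t) - e^(t)) - 2*log(2)
dK/dt = (5*t*e^(4*t) - t - e^(4*t) + 1)/(t*e^(4*t) - t)

κ_1 = dK/dt |_{t=0} = 3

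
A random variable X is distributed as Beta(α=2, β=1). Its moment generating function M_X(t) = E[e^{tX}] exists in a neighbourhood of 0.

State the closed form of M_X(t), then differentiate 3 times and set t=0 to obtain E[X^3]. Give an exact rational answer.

E[X^3] = M′′′(0) = 2/5

M_X(t) = ₁F₁(2; 3; t)
M′(t) = 2*₁F₁(3; 4; t)/3
M′′(t) = ₁F₁(4; 5; t)/2
M′′′(t) = 2*₁F₁(5; 6; t)/5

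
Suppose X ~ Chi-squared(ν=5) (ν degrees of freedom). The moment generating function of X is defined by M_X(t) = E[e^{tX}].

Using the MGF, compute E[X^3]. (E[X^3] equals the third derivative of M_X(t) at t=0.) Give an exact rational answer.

E[X^3] = M′′′(0) = 315

M_X(t) = (1 - 2*t)^(-5/2)
M′(t) = -5/(8*t^3*√(1 - 2*t) - 12*t^2*√(1 - 2*t) + 6*t*√(1 - 2*t) - √(1 - 2*t))
M′′(t) = 35/(16*t^4*√(1 - 2*t) - 32*t^3*√(1 - 2*t) + 24*t^2*√(1 - 2*t) - 8*t*√(1 - 2*t) + √(1 - 2*t))
M′′′(t) = -315/(32*t^5*√(1 - 2*t) - 80*t^4*√(1 - 2*t) + 80*t^3*√(1 - 2*t) - 40*t^2*√(1 - 2*t) + 10*t*√(1 - 2*t) - √(1 - 2*t))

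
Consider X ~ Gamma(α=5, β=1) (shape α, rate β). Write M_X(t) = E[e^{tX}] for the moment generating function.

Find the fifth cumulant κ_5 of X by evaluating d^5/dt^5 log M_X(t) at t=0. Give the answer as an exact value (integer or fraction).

κ_5 = K^(5)(0) = 120

M_X(t) = (1 - t)^(-5)
K_X(t) = log M_X(t) = -5*log(1 - t)
K^(5)(t) = -120/(t^5 - 5*t^4 + 10*t^3 - 10*t^2 + 5*t - 1)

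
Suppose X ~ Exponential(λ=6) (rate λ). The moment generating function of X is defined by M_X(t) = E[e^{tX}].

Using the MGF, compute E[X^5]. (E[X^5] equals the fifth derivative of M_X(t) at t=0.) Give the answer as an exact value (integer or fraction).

M_X(t) = 6/(6 - t)
dM/dt = 6/(t^2 - 12*t + 36)
d^2M/dt^2 = -12/(t^3 - 18*t^2 + 108*t - 216)
d^3M/dt^3 = 36/(t^4 - 24*t^3 + 216*t^2 - 864*t + 1296)
d^4M/dt^4 = -144/(t^5 - 30*t^4 + 360*t^3 - 2160*t^2 + 6480*t - 7776)
d^5M/dt^5 = 720/(t^6 - 36*t^5 + 540*t^4 - 4320*t^3 + 19440*t^2 - 46656*t + 46656)

E[X^5] = d^5M/dt^5 |_{t=0} = 5/324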